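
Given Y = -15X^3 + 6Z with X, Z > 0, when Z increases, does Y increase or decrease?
Y increases

Taking the partial derivative:
∂Y/∂Z = 6

∂Y/∂Z = 6 > 0 (assuming positive values)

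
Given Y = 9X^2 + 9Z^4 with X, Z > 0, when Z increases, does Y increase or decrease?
Y increases

Taking the partial derivative:
∂Y/∂Z = 36Z^3

∂Y/∂Z = 36Z^3 > 0 (assuming positive values)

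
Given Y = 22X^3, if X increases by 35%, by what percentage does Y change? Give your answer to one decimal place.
146.0%

For Y = 22X^3:
If X → X(1 + 0.35)
Then Y → Y · (1 + 0.35)^3
     ≈ Y · 2.4604

Percentage change = ((1 + 0.35)^3 − 1) × 100% ≈ 146.0%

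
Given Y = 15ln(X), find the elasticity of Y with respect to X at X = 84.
Elasticity = 1/ln(84) ≈ 0.2257

Elasticity = (dY/dX) · (X/Y)

dY/dX = 15/X
At X = 84: dY/dX = 5/28, Y = 15·ln(84)

Elasticity = (5/28) · (84 / (15·ln(84))) = 1/ln(84) ≈ 0.2257

Interpretation: for a small percentage change in X, the percentage change in Y is approximately 0.23 times as large.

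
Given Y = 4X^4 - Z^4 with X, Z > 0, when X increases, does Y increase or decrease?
Y increases

Taking the partial derivative:
∂Y/∂X = 16X^3

∂Y/∂X = 16X^3 > 0 (assuming positive values)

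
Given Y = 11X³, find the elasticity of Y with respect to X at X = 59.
Elasticity = 3

Elasticity = (dY/dX) · (X/Y)

dY/dX = 33·X²
At X = 59: dY/dX = 114873, Y = 2259169

Elasticity = 114873 · (59 / 2259169) = 3

Interpretation: for a small percentage change in X, the percentage change in Y is approximately 3.00 times as large.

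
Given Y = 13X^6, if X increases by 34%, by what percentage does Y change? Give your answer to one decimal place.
478.9%

For Y = 13X^6:
If X → X(1 + 0.34)
Then Y → Y · (1 + 0.34)^6
     ≈ Y · 5.7893

Percentage change = ((1 + 0.34)^6 − 1) × 100% ≈ 478.9%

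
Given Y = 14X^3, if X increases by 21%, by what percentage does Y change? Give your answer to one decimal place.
77.2%

For Y = 14X^3:
If X → X(1 + 0.21)
Then Y → Y · (1 + 0.21)^3
     ≈ Y · 1.7716

Percentage change = ((1 + 0.21)^3 − 1) × 100% ≈ 77.2%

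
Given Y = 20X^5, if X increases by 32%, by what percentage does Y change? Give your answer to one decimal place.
300.7%

For Y = 20X^5:
If X → X(1 + 0.32)
Then Y → Y · (1 + 0.32)^5
     ≈ Y · 4.0075

Percentage change = ((1 + 0.32)^5 − 1) × 100% ≈ 300.7%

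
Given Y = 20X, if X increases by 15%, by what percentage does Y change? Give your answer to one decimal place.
15.0%

For Y = 20X:
If X → X(1 + 0.15)
Then Y → Y · (1 + 0.15)^1
     = Y · 1.1500

Percentage change = ((1 + 0.15)^1 − 1) × 100% = 15.0%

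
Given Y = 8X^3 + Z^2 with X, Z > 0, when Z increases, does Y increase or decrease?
Y increases

Taking the partial derivative:
∂Y/∂Z = 2Z

∂Y/∂Z = 2Z > 0 (assuming positive values)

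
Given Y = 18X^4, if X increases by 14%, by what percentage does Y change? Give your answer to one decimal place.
68.9%

For Y = 18X^4:
If X → X(1 + 0.14)
Then Y → Y · (1 + 0.14)^4
     ≈ Y · 1.6890

Percentage change = ((1 + 0.14)^4 − 1) × 100% ≈ 68.9%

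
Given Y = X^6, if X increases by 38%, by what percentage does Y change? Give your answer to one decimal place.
590.7%

For Y = X^6:
If X → X(1 + 0.38)
Then Y → Y · (1 + 0.38)^6
     ≈ Y · 6.9068

Percentage change = ((1 + 0.38)^6 − 1) × 100% ≈ 590.7%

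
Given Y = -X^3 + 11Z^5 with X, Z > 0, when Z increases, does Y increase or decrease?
Y increases

Taking the partial derivative:
∂Y/∂Z = 55Z^4

∂Y/∂Z = 55Z^4 > 0 (assuming positive values)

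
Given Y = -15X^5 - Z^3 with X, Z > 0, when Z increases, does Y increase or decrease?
Y decreases

Taking the partial derivative:
∂Y/∂Z = -3Z^2

∂Y/∂Z = -3Z^2 < 0 (assuming positive values)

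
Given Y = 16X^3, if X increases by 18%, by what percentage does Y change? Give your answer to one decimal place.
64.3%

For Y = 16X^3:
If X → X(1 + 0.18)
Then Y → Y · (1 + 0.18)^3
     ≈ Y · 1.6430

Percentage change = ((1 + 0.18)^3 − 1) × 100% ≈ 64.3%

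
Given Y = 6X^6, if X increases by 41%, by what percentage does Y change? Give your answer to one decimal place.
685.8%

For Y = 6X^6:
If X → X(1 + 0.41)
Then Y → Y · (1 + 0.41)^6
     ≈ Y · 7.8580

Percentage change = ((1 + 0.41)^6 − 1) × 100% ≈ 685.8%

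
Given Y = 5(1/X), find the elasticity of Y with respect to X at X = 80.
Elasticity = -1

Elasticity = (dY/dX) · (X/Y)

dY/dX = -5/X²
At X = 80: dY/dX = -1/1280, Y = 1/16

Elasticity = (-1/1280) · (80 / (1/16)) = -1

Interpretation: for a small percentage change in X, the percentage change in Y is approximately -1.00 times as large.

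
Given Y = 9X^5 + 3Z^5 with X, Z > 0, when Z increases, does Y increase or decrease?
Y increases

Taking the partial derivative:
∂Y/∂Z = 15Z^4

∂Y/∂Z = 15Z^4 > 0 (assuming positive values)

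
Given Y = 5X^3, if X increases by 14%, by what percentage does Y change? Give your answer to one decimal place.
48.2%

For Y = 5X^3:
If X → X(1 + 0.14)
Then Y → Y · (1 + 0.14)^3
     ≈ Y · 1.4815

Percentage change = ((1 + 0.14)^3 − 1) × 100% ≈ 48.2%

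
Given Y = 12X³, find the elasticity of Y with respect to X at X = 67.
Elasticity = 3

Elasticity = (dY/dX) · (X/Y)

dY/dX = 36·X²
At X = 67: dY/dX = 161604, Y = 3609156

Elasticity = 161604 · (67 / 3609156) = 3

Interpretation: for a small percentage change in X, the percentage change in Y is approximately 3.00 times as large.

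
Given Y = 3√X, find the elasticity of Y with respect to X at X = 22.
Elasticity = 1/2

Elasticity = (dY/dX) · (X/Y)

dY/dX = 3/(2·√X)
At X = 22: dY/dX = 3·√22/44, Y = 3·√22

Elasticity = (3·√22/44) · (22 / (3·√22)) = 1/2

Interpretation: for a small percentage change in X, the percentage change in Y is approximately 0.50 times as large.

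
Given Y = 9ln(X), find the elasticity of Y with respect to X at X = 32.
Elasticity = 1/ln(32) ≈ 0.2885

Elasticity = (dY/dX) · (X/Y)

dY/dX = 9/X
At X = 32: dY/dX = 9/32, Y = 9·ln(32)

Elasticity = (9/32) · (32 / (9·ln(32))) = 1/ln(32) ≈ 0.2885

Interpretation: for a small percentage change in X, the percentage change in Y is approximately 0.29 times as large.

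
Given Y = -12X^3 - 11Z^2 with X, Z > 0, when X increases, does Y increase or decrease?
Y decreases

Taking the partial derivative:
∂Y/∂X = -36X^2

∂Y/∂X = -36X^2 < 0 (assuming positive values)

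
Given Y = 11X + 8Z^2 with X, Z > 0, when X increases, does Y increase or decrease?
Y increases

Taking the partial derivative:
∂Y/∂X = 11

∂Y/∂X = 11 > 0 (assuming positive values)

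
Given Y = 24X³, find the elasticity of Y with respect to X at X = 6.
Elasticity = 3

Elasticity = (dY/dX) · (X/Y)

dY/dX = 72·X²
At X = 6: dY/dX = 2592, Y = 5184

Elasticity = 2592 · (6 / 5184) = 3

Interpretation: for a small percentage change in X, the percentage change in Y is approximately 3.00 times as large.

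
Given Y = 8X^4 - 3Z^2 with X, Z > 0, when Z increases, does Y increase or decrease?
Y decreases

Taking the partial derivative:
∂Y/∂Z = -6Z

∂Y/∂Z = -6Z < 0 (assuming positive values)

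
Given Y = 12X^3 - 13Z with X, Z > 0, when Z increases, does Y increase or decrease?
Y decreases

Taking the partial derivative:
∂Y/∂Z = -13

∂Y/∂Z = -13 < 0 (assuming positive values)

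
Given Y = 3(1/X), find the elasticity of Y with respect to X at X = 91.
Elasticity = -1

Elasticity = (dY/dX) · (X/Y)

dY/dX = -3/X²
At X = 91: dY/dX = -3/8281, Y = 3/91

Elasticity = (-3/8281) · (91 / (3/91)) = -1

Interpretation: for a small percentage change in X, the percentage change in Y is approximately -1.00 times as large.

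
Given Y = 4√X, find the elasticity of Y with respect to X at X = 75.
Elasticity = 1/2

Elasticity = (dY/dX) · (X/Y)

dY/dX = 2/√X
At X = 75: dY/dX = 2·√3/15, Y = 20·√3

Elasticity = (2·√3/15) · (75 / (20·√3)) = 1/2

Interpretation: for a small percentage change in X, the percentage change in Y is approximately 0.50 times as large.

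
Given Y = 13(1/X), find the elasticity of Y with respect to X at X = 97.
Elasticity = -1

Elasticity = (dY/dX) · (X/Y)

dY/dX = -13/X²
At X = 97: dY/dX = -13/9409, Y = 13/97

Elasticity = (-13/9409) · (97 / (13/97)) = -1

Interpretation: for a small percentage change in X, the percentage change in Y is approximately -1.00 times as large.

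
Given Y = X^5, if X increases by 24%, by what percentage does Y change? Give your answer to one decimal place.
193.2%

For Y = X^5:
If X → X(1 + 0.24)
Then Y → Y · (1 + 0.24)^5
     ≈ Y · 2.9316

Percentage change = ((1 + 0.24)^5 − 1) × 100% ≈ 193.2%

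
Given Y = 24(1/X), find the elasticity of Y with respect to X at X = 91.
Elasticity = -1

Elasticity = (dY/dX) · (X/Y)

dY/dX = -24/X²
At X = 91: dY/dX = -24/8281, Y = 24/91

Elasticity = (-24/8281) · (91 / (24/91)) = -1

Interpretation: for a small percentage change in X, the percentage change in Y is approximately -1.00 times as large.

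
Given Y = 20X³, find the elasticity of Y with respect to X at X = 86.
Elasticity = 3

Elasticity = (dY/dX) · (X/Y)

dY/dX = 60·X²
At X = 86: dY/dX = 443760, Y = 12721120

Elasticity = 443760 · (86 / 12721120) = 3

Interpretation: for a small percentage change in X, the percentage change in Y is approximately 3.00 times as large.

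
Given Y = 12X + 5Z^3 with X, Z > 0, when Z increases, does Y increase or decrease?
Y increases

Taking the partial derivative:
∂Y/∂Z = 15Z^2

∂Y/∂Z = 15Z^2 > 0 (assuming positive values)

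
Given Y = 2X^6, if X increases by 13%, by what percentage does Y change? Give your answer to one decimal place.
108.2%

For Y = 2X^6:
If X → X(1 + 0.13)
Then Y → Y · (1 + 0.13)^6
     ≈ Y · 2.0820

Percentage change = ((1 + 0.13)^6 − 1) × 100% ≈ 108.2%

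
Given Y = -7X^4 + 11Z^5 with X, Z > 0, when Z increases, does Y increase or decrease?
Y increases

Taking the partial derivative:
∂Y/∂Z = 55Z^4

∂Y/∂Z = 55Z^4 > 0 (assuming positive values)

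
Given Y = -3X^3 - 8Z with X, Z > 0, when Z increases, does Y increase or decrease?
Y decreases

Taking the partial derivative:
∂Y/∂Z = -8

∂Y/∂Z = -8 < 0 (assuming positive values)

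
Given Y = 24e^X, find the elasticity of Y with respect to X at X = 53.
Elasticity = 53

Elasticity = (dY/dX) · (X/Y)

dY/dX = 24·e^X
At X = 53: dY/dX = 24·e^53, Y = 24·e^53

Elasticity = (24·e^53) · (53 / (24·e^53)) = 53

Interpretation: for a small percentage change in X, the percentage change in Y is approximately 53.00 times as large.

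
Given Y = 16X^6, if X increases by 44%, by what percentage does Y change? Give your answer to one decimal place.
791.6%

For Y = 16X^6:
If X → X(1 + 0.44)
Then Y → Y · (1 + 0.44)^6
     ≈ Y · 8.9161

Percentage change = ((1 + 0.44)^6 − 1) × 100% ≈ 791.6%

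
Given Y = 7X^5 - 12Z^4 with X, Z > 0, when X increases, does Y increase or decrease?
Y increases

Taking the partial derivative:
∂Y/∂X = 35X^4

∂Y/∂X = 35X^4 > 0 (assuming positive values)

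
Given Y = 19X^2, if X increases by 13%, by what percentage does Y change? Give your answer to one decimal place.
27.7%

For Y = 19X^2:
If X → X(1 + 0.13)
Then Y → Y · (1 + 0.13)^2
     = Y · 1.2769

Percentage change = ((1 + 0.13)^2 − 1) × 100% ≈ 27.7%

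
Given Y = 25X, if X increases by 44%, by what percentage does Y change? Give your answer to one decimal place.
44.0%

For Y = 25X:
If X → X(1 + 0.44)
Then Y → Y · (1 + 0.44)^1
     = Y · 1.4400

Percentage change = ((1 + 0.44)^1 − 1) × 100% = 44.0%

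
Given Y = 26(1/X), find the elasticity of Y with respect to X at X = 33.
Elasticity = -1

Elasticity = (dY/dX) · (X/Y)

dY/dX = -26/X²
At X = 33: dY/dX = -26/1089, Y = 26/33

Elasticity = (-26/1089) · (33 / (26/33)) = -1

Interpretation: for a small percentage change in X, the percentage change in Y is approximately -1.00 times as large.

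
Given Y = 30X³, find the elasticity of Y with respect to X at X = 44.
Elasticity = 3

Elasticity = (dY/dX) · (X/Y)

dY/dX = 90·X²
At X = 44: dY/dX = 174240, Y = 2555520

Elasticity = 174240 · (44 / 2555520) = 3

Interpretation: for a small percentage change in X, the percentage change in Y is approximately 3.00 times as large.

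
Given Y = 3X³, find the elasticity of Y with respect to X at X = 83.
Elasticity = 3

Elasticity = (dY/dX) · (X/Y)

dY/dX = 9·X²
At X = 83: dY/dX = 62001, Y = 1715361

Elasticity = 62001 · (83 / 1715361) = 3

Interpretation: for a small percentage change in X, the percentage change in Y is approximately 3.00 times as large.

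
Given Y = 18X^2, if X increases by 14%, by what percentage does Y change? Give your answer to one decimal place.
30.0%

For Y = 18X^2:
If X → X(1 + 0.14)
Then Y → Y · (1 + 0.14)^2
     = Y · 1.2996

Percentage change = ((1 + 0.14)^2 − 1) × 100% ≈ 30.0%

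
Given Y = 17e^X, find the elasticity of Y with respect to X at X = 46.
Elasticity = 46

Elasticity = (dY/dX) · (X/Y)

dY/dX = 17·e^X
At X = 46: dY/dX = 17·e^46, Y = 17·e^46

Elasticity = (17·e^46) · (46 / (17·e^46)) = 46

Interpretation: for a small percentage change in X, the percentage change in Y is approximately 46.00 times as large.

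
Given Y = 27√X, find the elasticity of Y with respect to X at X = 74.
Elasticity = 1/2

Elasticity = (dY/dX) · (X/Y)

dY/dX = 27/(2·√X)
At X = 74: dY/dX = 27·√74/148, Y = 27·√74

Elasticity = (27·√74/148) · (74 / (27·√74)) = 1/2

Interpretation: for a small percentage change in X, the percentage change in Y is approximately 0.50 times as large.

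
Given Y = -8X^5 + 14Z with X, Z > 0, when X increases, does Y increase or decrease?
Y decreases

Taking the partial derivative:
∂Y/∂X = -40X^4

∂Y/∂X = -40X^4 < 0 (assuming positive values)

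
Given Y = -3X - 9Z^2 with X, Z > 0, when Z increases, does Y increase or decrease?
Y decreases

Taking the partial derivative:
∂Y/∂Z = -18Z

∂Y/∂Z = -18Z < 0 (assuming positive values)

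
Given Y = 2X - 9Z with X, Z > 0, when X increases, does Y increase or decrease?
Y increases

Taking the partial derivative:
∂Y/∂X = 2

∂Y/∂X = 2 > 0 (assuming positive values)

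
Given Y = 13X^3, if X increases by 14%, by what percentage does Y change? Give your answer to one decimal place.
48.2%

For Y = 13X^3:
If X → X(1 + 0.14)
Then Y → Y · (1 + 0.14)^3
     ≈ Y · 1.4815

Percentage change = ((1 + 0.14)^3 − 1) × 100% ≈ 48.2%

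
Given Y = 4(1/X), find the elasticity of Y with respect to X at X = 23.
Elasticity = -1

Elasticity = (dY/dX) · (X/Y)

dY/dX = -4/X²
At X = 23: dY/dX = -4/529, Y = 4/23

Elasticity = (-4/529) · (23 / (4/23)) = -1

Interpretation: for a small percentage change in X, the percentage change in Y is approximately -1.00 times as large.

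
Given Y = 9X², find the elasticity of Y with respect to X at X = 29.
Elasticity = 2

Elasticity = (dY/dX) · (X/Y)

dY/dX = 18·X
At X = 29: dY/dX = 522, Y = 7569

Elasticity = 522 · (29 / 7569) = 2

Interpretation: for a small percentage change in X, the percentage change in Y is approximately 2.00 times as large.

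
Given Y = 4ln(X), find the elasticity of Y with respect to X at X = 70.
Elasticity = 1/ln(70) ≈ 0.2354

Elasticity = (dY/dX) · (X/Y)

dY/dX = 4/X
At X = 70: dY/dX = 2/35, Y = 4·ln(70)

Elasticity = (2/35) · (70 / (4·ln(70))) = 1/ln(70) ≈ 0.2354

Interpretation: for a small percentage change in X, the percentage change in Y is approximately 0.24 times as large.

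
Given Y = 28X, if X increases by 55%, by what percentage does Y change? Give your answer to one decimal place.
55.0%

For Y = 28X:
If X → X(1 + 0.55)
Then Y → Y · (1 + 0.55)^1
     = Y · 1.5500

Percentage change = ((1 + 0.55)^1 − 1) × 100% = 55.0%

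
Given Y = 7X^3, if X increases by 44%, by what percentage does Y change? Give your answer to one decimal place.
198.6%

For Y = 7X^3:
If X → X(1 + 0.44)
Then Y → Y · (1 + 0.44)^3
     ≈ Y · 2.9860

Percentage change = ((1 + 0.44)^3 − 1) × 100% ≈ 198.6%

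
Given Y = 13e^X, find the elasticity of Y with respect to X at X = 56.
Elasticity = 56

Elasticity = (dY/dX) · (X/Y)

dY/dX = 13·e^X
At X = 56: dY/dX = 13·e^56, Y = 13·e^56

Elasticity = (13·e^56) · (56 / (13·e^56)) = 56

Interpretation: for a small percentage change in X, the percentage change in Y is approximately 56.00 times as large.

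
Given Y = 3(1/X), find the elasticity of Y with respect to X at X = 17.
Elasticity = -1

Elasticity = (dY/dX) · (X/Y)

dY/dX = -3/X²
At X = 17: dY/dX = -3/289, Y = 3/17

Elasticity = (-3/289) · (17 / (3/17)) = -1

Interpretation: for a small percentage change in X, the percentage change in Y is approximately -1.00 times as large.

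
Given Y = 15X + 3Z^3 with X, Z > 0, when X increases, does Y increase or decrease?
Y increases

Taking the partial derivative:
∂Y/∂X = 15

∂Y/∂X = 15 > 0 (assuming positive values)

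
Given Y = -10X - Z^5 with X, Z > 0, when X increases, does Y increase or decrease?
Y decreases

Taking the partial derivative:
∂Y/∂X = -10

∂Y/∂X = -10 < 0 (assuming positive values)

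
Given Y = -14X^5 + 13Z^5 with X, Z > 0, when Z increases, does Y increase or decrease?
Y increases

Taking the partial derivative:
∂Y/∂Z = 65Z^4

∂Y/∂Z = 65Z^4 > 0 (assuming positive values)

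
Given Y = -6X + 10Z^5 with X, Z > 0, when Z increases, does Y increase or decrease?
Y increases

Taking the partial derivative:
∂Y/∂Z = 50Z^4

∂Y/∂Z = 50Z^4 > 0 (assuming positive values)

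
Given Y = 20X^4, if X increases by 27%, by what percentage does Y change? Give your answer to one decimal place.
160.1%

For Y = 20X^4:
If X → X(1 + 0.27)
Then Y → Y · (1 + 0.27)^4
     ≈ Y · 2.6014

Percentage change = ((1 + 0.27)^4 − 1) × 100% ≈ 160.1%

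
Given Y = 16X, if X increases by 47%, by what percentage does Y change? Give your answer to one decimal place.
47.0%

For Y = 16X:
If X → X(1 + 0.47)
Then Y → Y · (1 + 0.47)^1
     = Y · 1.4700

Percentage change = ((1 + 0.47)^1 − 1) × 100% = 47.0%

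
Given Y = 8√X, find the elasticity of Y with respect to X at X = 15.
Elasticity = 1/2

Elasticity = (dY/dX) · (X/Y)

dY/dX = 4/√X
At X = 15: dY/dX = 4·√15/15, Y = 8·√15

Elasticity = (4·√15/15) · (15 / (8·√15)) = 1/2

Interpretation: for a small percentage change in X, the percentage change in Y is approximately 0.50 times as large.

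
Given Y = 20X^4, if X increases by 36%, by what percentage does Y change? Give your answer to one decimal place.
242.1%

For Y = 20X^4:
If X → X(1 + 0.36)
Then Y → Y · (1 + 0.36)^4
     ≈ Y · 3.4210

Percentage change = ((1 + 0.36)^4 − 1) × 100% ≈ 242.1%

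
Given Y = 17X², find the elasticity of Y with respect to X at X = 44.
Elasticity = 2

Elasticity = (dY/dX) · (X/Y)

dY/dX = 34·X
At X = 44: dY/dX = 1496, Y = 32912

Elasticity = 1496 · (44 / 32912) = 2

Interpretation: for a small percentage change in X, the percentage change in Y is approximately 2.00 times as large.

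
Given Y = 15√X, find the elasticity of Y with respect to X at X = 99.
Elasticity = 1/2

Elasticity = (dY/dX) · (X/Y)

dY/dX = 15/(2·√X)
At X = 99: dY/dX = 5·√11/22, Y = 45·√11

Elasticity = (5·√11/22) · (99 / (45·√11)) = 1/2

Interpretation: for a small percentage change in X, the percentage change in Y is approximately 0.50 times as large.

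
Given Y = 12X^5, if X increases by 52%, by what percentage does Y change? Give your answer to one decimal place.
711.4%

For Y = 12X^5:
If X → X(1 + 0.52)
Then Y → Y · (1 + 0.52)^5
     ≈ Y · 8.1137

Percentage change = ((1 + 0.52)^5 − 1) × 100% ≈ 711.4%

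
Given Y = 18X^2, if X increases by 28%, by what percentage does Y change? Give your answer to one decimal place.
63.8%

For Y = 18X^2:
If X → X(1 + 0.28)
Then Y → Y · (1 + 0.28)^2
     = Y · 1.6384

Percentage change = ((1 + 0.28)^2 − 1) × 100% ≈ 63.8%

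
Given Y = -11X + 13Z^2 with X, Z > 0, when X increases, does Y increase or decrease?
Y decreases

Taking the partial derivative:
∂Y/∂X = -11

∂Y/∂X = -11 < 0 (assuming positive values)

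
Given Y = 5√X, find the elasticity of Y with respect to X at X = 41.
Elasticity = 1/2

Elasticity = (dY/dX) · (X/Y)

dY/dX = 5/(2·√X)
At X = 41: dY/dX = 5·√41/82, Y = 5·√41

Elasticity = (5·√41/82) · (41 / (5·√41)) = 1/2

Interpretation: for a small percentage change in X, the percentage change in Y is approximately 0.50 times as large.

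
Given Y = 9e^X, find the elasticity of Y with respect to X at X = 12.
Elasticity = 12

Elasticity = (dY/dX) · (X/Y)

dY/dX = 9·e^X
At X = 12: dY/dX = 9·e^12, Y = 9·e^12

Elasticity = (9·e^12) · (12 / (9·e^12)) = 12

Interpretation: for a small percentage change in X, the percentage change in Y is approximately 12.00 times as large.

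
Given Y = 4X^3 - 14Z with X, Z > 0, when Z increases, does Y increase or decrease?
Y decreases

Taking the partial derivative:
∂Y/∂Z = -14

∂Y/∂Z = -14 < 0 (assuming positive values)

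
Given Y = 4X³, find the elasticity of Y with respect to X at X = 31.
Elasticity = 3

Elasticity = (dY/dX) · (X/Y)

dY/dX = 12·X²
At X = 31: dY/dX = 11532, Y = 119164

Elasticity = 11532 · (31 / 119164) = 3

Interpretation: for a small percentage change in X, the percentage change in Y is approximately 3.00 times as large.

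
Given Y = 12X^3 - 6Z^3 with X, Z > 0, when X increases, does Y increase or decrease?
Y increases

Taking the partial derivative:
∂Y/∂X = 36X^2

∂Y/∂X = 36X^2 > 0 (assuming positive values)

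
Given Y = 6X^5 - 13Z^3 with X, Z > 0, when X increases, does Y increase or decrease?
Y increases

Taking the partial derivative:
∂Y/∂X = 30X^4

∂Y/∂X = 30X^4 > 0 (assuming positive values)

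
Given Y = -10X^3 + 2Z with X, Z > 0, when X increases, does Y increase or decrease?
Y decreases

Taking the partial derivative:
∂Y/∂X = -30X^2

∂Y/∂X = -30X^2 < 0 (assuming positive values)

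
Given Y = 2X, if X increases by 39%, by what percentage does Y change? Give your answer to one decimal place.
39.0%

For Y = 2X:
If X → X(1 + 0.39)
Then Y → Y · (1 + 0.39)^1
     = Y · 1.3900

Percentage change = ((1 + 0.39)^1 − 1) × 100% = 39.0%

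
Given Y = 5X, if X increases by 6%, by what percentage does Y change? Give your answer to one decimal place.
6.0%

For Y = 5X:
If X → X(1 + 0.06)
Then Y → Y · (1 + 0.06)^1
     = Y · 1.0600

Percentage change = ((1 + 0.06)^1 − 1) × 100% = 6.0%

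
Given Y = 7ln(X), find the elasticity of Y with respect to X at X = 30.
Elasticity = 1/ln(30) ≈ 0.2940

Elasticity = (dY/dX) · (X/Y)

dY/dX = 7/X
At X = 30: dY/dX = 7/30, Y = 7·ln(30)

Elasticity = (7/30) · (30 / (7·ln(30))) = 1/ln(30) ≈ 0.2940

Interpretation: for a small percentage change in X, the percentage change in Y is approximately 0.29 times as large.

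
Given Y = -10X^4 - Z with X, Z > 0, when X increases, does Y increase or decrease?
Y decreases

Taking the partial derivative:
∂Y/∂X = -40X^3

∂Y/∂X = -40X^3 < 0 (assuming positive values)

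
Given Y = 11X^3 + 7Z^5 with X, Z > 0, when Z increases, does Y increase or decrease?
Y increases

Taking the partial derivative:
∂Y/∂Z = 35Z^4

∂Y/∂Z = 35Z^4 > 0 (assuming positive values)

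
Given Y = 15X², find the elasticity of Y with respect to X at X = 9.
Elasticity = 2

Elasticity = (dY/dX) · (X/Y)

dY/dX = 30·X
At X = 9: dY/dX = 270, Y = 1215

Elasticity = 270 · (9 / 1215) = 2

Interpretation: for a small percentage change in X, the percentage change in Y is approximately 2.00 times as large.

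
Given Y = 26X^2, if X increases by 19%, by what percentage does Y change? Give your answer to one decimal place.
41.6%

For Y = 26X^2:
If X → X(1 + 0.19)
Then Y → Y · (1 + 0.19)^2
     = Y · 1.4161

Percentage change = ((1 + 0.19)^2 − 1) × 100% ≈ 41.6%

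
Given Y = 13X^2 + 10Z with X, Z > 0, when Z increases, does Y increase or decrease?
Y increases

Taking the partial derivative:
∂Y/∂Z = 10

∂Y/∂Z = 10 > 0 (assuming positive values)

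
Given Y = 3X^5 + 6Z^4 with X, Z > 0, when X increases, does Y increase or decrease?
Y increases

Taking the partial derivative:
∂Y/∂X = 15X^4

∂Y/∂X = 15X^4 > 0 (assuming positive values)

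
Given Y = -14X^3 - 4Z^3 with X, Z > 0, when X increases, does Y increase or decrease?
Y decreases

Taking the partial derivative:
∂Y/∂X = -42X^2

∂Y/∂X = -42X^2 < 0 (assuming positive values)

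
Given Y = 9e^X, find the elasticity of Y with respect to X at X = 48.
Elasticity = 48

Elasticity = (dY/dX) · (X/Y)

dY/dX = 9·e^X
At X = 48: dY/dX = 9·e^48, Y = 9·e^48

Elasticity = (9·e^48) · (48 / (9·e^48)) = 48

Interpretation: for a small percentage change in X, the percentage change in Y is approximately 48.00 times as large.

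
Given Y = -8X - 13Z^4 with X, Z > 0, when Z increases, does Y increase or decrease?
Y decreases

Taking the partial derivative:
∂Y/∂Z = -52Z^3

∂Y/∂Z = -52Z^3 < 0 (assuming positive values)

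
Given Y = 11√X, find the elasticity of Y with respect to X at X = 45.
Elasticity = 1/2

Elasticity = (dY/dX) · (X/Y)

dY/dX = 11/(2·√X)
At X = 45: dY/dX = 11·√5/30, Y = 33·√5

Elasticity = (11·√5/30) · (45 / (33·√5)) = 1/2

Interpretation: for a small percentage change in X, the percentage change in Y is approximately 0.50 times as large.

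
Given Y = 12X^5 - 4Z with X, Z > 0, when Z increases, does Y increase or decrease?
Y decreases

Taking the partial derivative:
∂Y/∂Z = -4

∂Y/∂Z = -4 < 0 (assuming positive values)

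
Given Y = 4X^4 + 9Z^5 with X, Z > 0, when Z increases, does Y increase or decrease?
Y increases

Taking the partial derivative:
∂Y/∂Z = 45Z^4

∂Y/∂Z = 45Z^4 > 0 (assuming positive values)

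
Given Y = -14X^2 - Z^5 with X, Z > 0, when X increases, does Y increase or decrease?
Y decreases

Taking the partial derivative:
∂Y/∂X = -28X

∂Y/∂X = -28X < 0 (assuming positive values)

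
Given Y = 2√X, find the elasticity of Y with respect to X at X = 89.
Elasticity = 1/2

Elasticity = (dY/dX) · (X/Y)

dY/dX = 1/√X
At X = 89: dY/dX = √89/89, Y = 2·√89

Elasticity = (√89/89) · (89 / (2·√89)) = 1/2

Interpretation: for a small percentage change in X, the percentage change in Y is approximately 0.50 times as large.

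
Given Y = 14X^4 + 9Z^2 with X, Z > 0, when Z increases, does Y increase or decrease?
Y increases

Taking the partial derivative:
∂Y/∂Z = 18Z

∂Y/∂Z = 18Z > 0 (assuming positive values)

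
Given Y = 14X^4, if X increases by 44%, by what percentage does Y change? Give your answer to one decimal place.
330.0%

For Y = 14X^4:
If X → X(1 + 0.44)
Then Y → Y · (1 + 0.44)^4
     ≈ Y · 4.2998

Percentage change = ((1 + 0.44)^4 − 1) × 100% ≈ 330.0%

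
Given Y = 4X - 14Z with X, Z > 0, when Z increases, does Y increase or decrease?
Y decreases

Taking the partial derivative:
∂Y/∂Z = -14

∂Y/∂Z = -14 < 0 (assuming positive values)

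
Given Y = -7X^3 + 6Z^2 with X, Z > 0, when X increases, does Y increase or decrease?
Y decreases

Taking the partial derivative:
∂Y/∂X = -21X^2

∂Y/∂X = -21X^2 < 0 (assuming positive values)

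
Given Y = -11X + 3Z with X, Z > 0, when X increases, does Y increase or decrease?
Y decreases

Taking the partial derivative:
∂Y/∂X = -11

∂Y/∂X = -11 < 0 (assuming positive values)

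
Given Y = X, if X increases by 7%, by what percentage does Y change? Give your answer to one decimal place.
7.0%

For Y = X:
If X → X(1 + 0.07)
Then Y → Y · (1 + 0.07)^1
     = Y · 1.0700

Percentage change = ((1 + 0.07)^1 − 1) × 100% = 7.0%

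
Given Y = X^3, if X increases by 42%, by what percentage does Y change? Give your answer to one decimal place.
186.3%

For Y = X^3:
If X → X(1 + 0.42)
Then Y → Y · (1 + 0.42)^3
     ≈ Y · 2.8633

Percentage change = ((1 + 0.42)^3 − 1) × 100% ≈ 186.3%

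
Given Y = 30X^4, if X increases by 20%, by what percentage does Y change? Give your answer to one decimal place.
107.4%

For Y = 30X^4:
If X → X(1 + 0.2)
Then Y → Y · (1 + 0.2)^4
     = Y · 2.0736

Percentage change = ((1 + 0.2)^4 − 1) × 100% ≈ 107.4%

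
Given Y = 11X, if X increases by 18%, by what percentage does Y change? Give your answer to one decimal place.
18.0%

For Y = 11X:
If X → X(1 + 0.18)
Then Y → Y · (1 + 0.18)^1
     = Y · 1.1800

Percentage change = ((1 + 0.18)^1 − 1) × 100% = 18.0%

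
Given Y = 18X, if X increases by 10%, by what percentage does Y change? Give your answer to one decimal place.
10.0%

For Y = 18X:
If X → X(1 + 0.1)
Then Y → Y · (1 + 0.1)^1
     = Y · 1.1000

Percentage change = ((1 + 0.1)^1 − 1) × 100% = 10.0%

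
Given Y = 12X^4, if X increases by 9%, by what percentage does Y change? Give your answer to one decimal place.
41.2%

For Y = 12X^4:
If X → X(1 + 0.09)
Then Y → Y · (1 + 0.09)^4
     ≈ Y · 1.4116

Percentage change = ((1 + 0.09)^4 − 1) × 100% ≈ 41.2%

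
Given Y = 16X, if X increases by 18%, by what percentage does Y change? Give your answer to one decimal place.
18.0%

For Y = 16X:
If X → X(1 + 0.18)
Then Y → Y · (1 + 0.18)^1
     = Y · 1.1800

Percentage change = ((1 + 0.18)^1 − 1) × 100% = 18.0%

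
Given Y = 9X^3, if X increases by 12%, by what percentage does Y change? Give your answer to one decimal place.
40.5%

For Y = 9X^3:
If X → X(1 + 0.12)
Then Y → Y · (1 + 0.12)^3
     ≈ Y · 1.4049

Percentage change = ((1 + 0.12)^3 − 1) × 100% ≈ 40.5%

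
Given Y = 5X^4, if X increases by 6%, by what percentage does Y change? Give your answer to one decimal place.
26.2%

For Y = 5X^4:
If X → X(1 + 0.06)
Then Y → Y · (1 + 0.06)^4
     ≈ Y · 1.2625

Percentage change = ((1 + 0.06)^4 − 1) × 100% ≈ 26.2%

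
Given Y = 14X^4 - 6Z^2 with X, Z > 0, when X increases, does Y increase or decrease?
Y increases

Taking the partial derivative:
∂Y/∂X = 56X^3

∂Y/∂X = 56X^3 > 0 (assuming positive values)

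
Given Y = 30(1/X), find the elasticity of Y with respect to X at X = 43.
Elasticity = -1

Elasticity = (dY/dX) · (X/Y)

dY/dX = -30/X²
At X = 43: dY/dX = -30/1849, Y = 30/43

Elasticity = (-30/1849) · (43 / (30/43)) = -1

Interpretation: for a small percentage change in X, the percentage change in Y is approximately -1.00 times as large.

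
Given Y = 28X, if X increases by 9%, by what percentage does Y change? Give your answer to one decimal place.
9.0%

For Y = 28X:
If X → X(1 + 0.09)
Then Y → Y · (1 + 0.09)^1
     = Y · 1.0900

Percentage change = ((1 + 0.09)^1 − 1) × 100% = 9.0%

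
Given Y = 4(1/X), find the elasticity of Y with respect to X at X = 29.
Elasticity = -1

Elasticity = (dY/dX) · (X/Y)

dY/dX = -4/X²
At X = 29: dY/dX = -4/841, Y = 4/29

Elasticity = (-4/841) · (29 / (4/29)) = -1

Interpretation: for a small percentage change in X, the percentage change in Y is approximately -1.00 times as large.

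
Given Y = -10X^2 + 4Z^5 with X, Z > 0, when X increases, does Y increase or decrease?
Y decreases

Taking the partial derivative:
∂Y/∂X = -20X

∂Y/∂X = -20X < 0 (assuming positive values)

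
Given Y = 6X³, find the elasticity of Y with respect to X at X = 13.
Elasticity = 3

Elasticity = (dY/dX) · (X/Y)

dY/dX = 18·X²
At X = 13: dY/dX = 3042, Y = 13182

Elasticity = 3042 · (13 / 13182) = 3

Interpretation: for a small percentage change in X, the percentage change in Y is approximately 3.00 times as large.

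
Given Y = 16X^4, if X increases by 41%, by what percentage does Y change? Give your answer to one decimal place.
295.3%

For Y = 16X^4:
If X → X(1 + 0.41)
Then Y → Y · (1 + 0.41)^4
     ≈ Y · 3.9525

Percentage change = ((1 + 0.41)^4 − 1) × 100% ≈ 295.3%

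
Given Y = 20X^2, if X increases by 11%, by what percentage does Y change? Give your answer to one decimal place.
23.2%

For Y = 20X^2:
If X → X(1 + 0.11)
Then Y → Y · (1 + 0.11)^2
     = Y · 1.2321

Percentage change = ((1 + 0.11)^2 − 1) × 100% ≈ 23.2%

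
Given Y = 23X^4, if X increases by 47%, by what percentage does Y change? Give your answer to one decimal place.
366.9%

For Y = 23X^4:
If X → X(1 + 0.47)
Then Y → Y · (1 + 0.47)^4
     ≈ Y · 4.6695

Percentage change = ((1 + 0.47)^4 − 1) × 100% ≈ 366.9%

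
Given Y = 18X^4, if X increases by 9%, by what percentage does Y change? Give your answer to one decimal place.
41.2%

For Y = 18X^4:
If X → X(1 + 0.09)
Then Y → Y · (1 + 0.09)^4
     ≈ Y · 1.4116

Percentage change = ((1 + 0.09)^4 − 1) × 100% ≈ 41.2%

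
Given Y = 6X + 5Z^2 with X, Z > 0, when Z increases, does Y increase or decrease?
Y increases

Taking the partial derivative:
∂Y/∂Z = 10Z

∂Y/∂Z = 10Z > 0 (assuming positive values)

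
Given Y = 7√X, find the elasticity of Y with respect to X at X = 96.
Elasticity = 1/2

Elasticity = (dY/dX) · (X/Y)

dY/dX = 7/(2·√X)
At X = 96: dY/dX = 7·√6/48, Y = 28·√6

Elasticity = (7·√6/48) · (96 / (28·√6)) = 1/2

Interpretation: for a small percentage change in X, the percentage change in Y is approximately 0.50 times as large.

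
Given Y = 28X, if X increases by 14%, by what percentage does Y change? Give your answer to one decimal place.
14.0%

For Y = 28X:
If X → X(1 + 0.14)
Then Y → Y · (1 + 0.14)^1
     = Y · 1.1400

Percentage change = ((1 + 0.14)^1 − 1) × 100% = 14.0%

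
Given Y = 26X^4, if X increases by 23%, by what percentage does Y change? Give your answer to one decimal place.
128.9%

For Y = 26X^4:
If X → X(1 + 0.23)
Then Y → Y · (1 + 0.23)^4
     ≈ Y · 2.2889

Percentage change = ((1 + 0.23)^4 − 1) × 100% ≈ 128.9%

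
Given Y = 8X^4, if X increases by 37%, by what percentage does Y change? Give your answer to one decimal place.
252.3%

For Y = 8X^4:
If X → X(1 + 0.37)
Then Y → Y · (1 + 0.37)^4
     ≈ Y · 3.5228

Percentage change = ((1 + 0.37)^4 − 1) × 100% ≈ 252.3%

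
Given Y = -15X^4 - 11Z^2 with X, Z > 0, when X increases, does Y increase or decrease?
Y decreases

Taking the partial derivative:
∂Y/∂X = -60X^3

∂Y/∂X = -60X^3 < 0 (assuming positive values)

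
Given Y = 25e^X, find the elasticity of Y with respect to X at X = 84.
Elasticity = 84

Elasticity = (dY/dX) · (X/Y)

dY/dX = 25·e^X
At X = 84: dY/dX = 25·e^84, Y = 25·e^84

Elasticity = (25·e^84) · (84 / (25·e^84)) = 84

Interpretation: for a small percentage change in X, the percentage change in Y is approximately 84.00 times as large.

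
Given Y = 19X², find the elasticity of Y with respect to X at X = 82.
Elasticity = 2

Elasticity = (dY/dX) · (X/Y)

dY/dX = 38·X
At X = 82: dY/dX = 3116, Y = 127756

Elasticity = 3116 · (82 / 127756) = 2

Interpretation: for a small percentage change in X, the percentage change in Y is approximately 2.00 times as large.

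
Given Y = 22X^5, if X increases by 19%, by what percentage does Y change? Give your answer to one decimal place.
138.6%

For Y = 22X^5:
If X → X(1 + 0.19)
Then Y → Y · (1 + 0.19)^5
     ≈ Y · 2.3864

Percentage change = ((1 + 0.19)^5 − 1) × 100% ≈ 138.6%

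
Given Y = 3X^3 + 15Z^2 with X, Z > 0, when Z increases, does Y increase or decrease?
Y increases

Taking the partial derivative:
∂Y/∂Z = 30Z

∂Y/∂Z = 30Z > 0 (assuming positive values)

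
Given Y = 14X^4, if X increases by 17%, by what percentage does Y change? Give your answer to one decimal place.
87.4%

For Y = 14X^4:
If X → X(1 + 0.17)
Then Y → Y · (1 + 0.17)^4
     ≈ Y · 1.8739

Percentage change = ((1 + 0.17)^4 − 1) × 100% ≈ 87.4%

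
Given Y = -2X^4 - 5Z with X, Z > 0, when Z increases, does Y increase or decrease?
Y decreases

Taking the partial derivative:
∂Y/∂Z = -5

∂Y/∂Z = -5 < 0 (assuming positive values)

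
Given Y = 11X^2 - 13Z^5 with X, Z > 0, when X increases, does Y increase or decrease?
Y increases

Taking the partial derivative:
∂Y/∂X = 22X

∂Y/∂X = 22X > 0 (assuming positive values)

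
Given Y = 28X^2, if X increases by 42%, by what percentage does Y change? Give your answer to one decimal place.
101.6%

For Y = 28X^2:
If X → X(1 + 0.42)
Then Y → Y · (1 + 0.42)^2
     = Y · 2.0164

Percentage change = ((1 + 0.42)^2 − 1) × 100% ≈ 101.6%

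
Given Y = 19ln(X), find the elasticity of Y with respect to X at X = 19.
Elasticity = 1/ln(19) ≈ 0.3396

Elasticity = (dY/dX) · (X/Y)

dY/dX = 19/X
At X = 19: dY/dX = 1, Y = 19·ln(19)

Elasticity = 1 · (19 / (19·ln(19))) = 1/ln(19) ≈ 0.3396

Interpretation: for a small percentage change in X, the percentage change in Y is approximately 0.34 times as large.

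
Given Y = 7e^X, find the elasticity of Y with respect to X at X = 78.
Elasticity = 78

Elasticity = (dY/dX) · (X/Y)

dY/dX = 7·e^X
At X = 78: dY/dX = 7·e^78, Y = 7·e^78

Elasticity = (7·e^78) · (78 / (7·e^78)) = 78

Interpretation: for a small percentage change in X, the percentage change in Y is approximately 78.00 times as large.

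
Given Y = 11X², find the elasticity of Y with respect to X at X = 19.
Elasticity = 2

Elasticity = (dY/dX) · (X/Y)

dY/dX = 22·X
At X = 19: dY/dX = 418, Y = 3971

Elasticity = 418 · (19 / 3971) = 2

Interpretation: for a small percentage change in X, the percentage change in Y is approximately 2.00 times as large.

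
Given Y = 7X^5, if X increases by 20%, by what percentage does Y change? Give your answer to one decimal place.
148.8%

For Y = 7X^5:
If X → X(1 + 0.2)
Then Y → Y · (1 + 0.2)^5
     ≈ Y · 2.4883

Percentage change = ((1 + 0.2)^5 − 1) × 100% ≈ 148.8%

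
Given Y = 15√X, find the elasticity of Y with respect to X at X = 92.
Elasticity = 1/2

Elasticity = (dY/dX) · (X/Y)

dY/dX = 15/(2·√X)
At X = 92: dY/dX = 15·√23/92, Y = 30·√23

Elasticity = (15·√23/92) · (92 / (30·√23)) = 1/2

Interpretation: for a small percentage change in X, the percentage change in Y is approximately 0.50 times as large.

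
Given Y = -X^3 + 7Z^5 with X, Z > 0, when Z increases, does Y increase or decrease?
Y increases

Taking the partial derivative:
∂Y/∂Z = 35Z^4

∂Y/∂Z = 35Z^4 > 0 (assuming positive values)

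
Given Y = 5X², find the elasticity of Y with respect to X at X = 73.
Elasticity = 2

Elasticity = (dY/dX) · (X/Y)

dY/dX = 10·X
At X = 73: dY/dX = 730, Y = 26645

Elasticity = 730 · (73 / 26645) = 2

Interpretation: for a small percentage change in X, the percentage change in Y is approximately 2.00 times as large.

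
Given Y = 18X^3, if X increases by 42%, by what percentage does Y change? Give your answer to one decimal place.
186.3%

For Y = 18X^3:
If X → X(1 + 0.42)
Then Y → Y · (1 + 0.42)^3
     ≈ Y · 2.8633

Percentage change = ((1 + 0.42)^3 − 1) × 100% ≈ 186.3%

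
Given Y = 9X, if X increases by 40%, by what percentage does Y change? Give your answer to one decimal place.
40.0%

For Y = 9X:
If X → X(1 + 0.4)
Then Y → Y · (1 + 0.4)^1
     = Y · 1.4000

Percentage change = ((1 + 0.4)^1 − 1) × 100% = 40.0%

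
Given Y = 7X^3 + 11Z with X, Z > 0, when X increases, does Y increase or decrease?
Y increases

Taking the partial derivative:
∂Y/∂X = 21X^2

∂Y/∂X = 21X^2 > 0 (assuming positive values)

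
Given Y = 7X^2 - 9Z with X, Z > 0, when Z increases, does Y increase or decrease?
Y decreases

Taking the partial derivative:
∂Y/∂Z = -9

∂Y/∂Z = -9 < 0 (assuming positive values)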